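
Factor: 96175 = 5^2*3847^1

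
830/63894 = 415/31947 ≈ 0.0130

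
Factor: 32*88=2^8*11^1=2816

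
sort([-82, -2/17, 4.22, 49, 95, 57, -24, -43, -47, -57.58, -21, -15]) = [-82, -57.58, -47, -43, -24, -21, -15, -2/17, 4.22, 49, 57, 95]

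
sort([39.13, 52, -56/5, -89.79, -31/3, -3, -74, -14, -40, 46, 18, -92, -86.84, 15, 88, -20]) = [-92, -89.79, -86.84, -74, -40, -20, -14, -56/5, -31/3, -3, 15, 18, 39.13, 46, 52, 88]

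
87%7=3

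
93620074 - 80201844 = 13418230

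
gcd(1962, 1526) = 218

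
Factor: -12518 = -1 * 2^1 * 11^1 * 569^1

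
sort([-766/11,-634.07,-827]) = [-827,-634.07,-766/11]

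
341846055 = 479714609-137868554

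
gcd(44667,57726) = 9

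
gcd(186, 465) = 93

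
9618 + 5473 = 15091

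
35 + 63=98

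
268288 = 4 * 67072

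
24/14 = 1+5/7 ≈ 1.71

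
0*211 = 0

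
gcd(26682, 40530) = 6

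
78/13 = 6 = 6.00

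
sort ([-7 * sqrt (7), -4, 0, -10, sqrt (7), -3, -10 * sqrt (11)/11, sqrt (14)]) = [-7 * sqrt (7), -10, -4, -10 * sqrt (11)/11, -3, 0, sqrt (7), sqrt (14)]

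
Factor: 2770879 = 23^1*120473^1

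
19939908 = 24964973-5025065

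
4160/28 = 148 + 4/7 ≈ 148.57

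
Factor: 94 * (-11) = -1 * 2^1 * 11^1 * 47^1 = -1034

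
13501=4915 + 8586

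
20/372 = 5/93 ≈ 0.0538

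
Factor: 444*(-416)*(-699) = 2^7*3^2*13^1*37^1*233^1 = 129108096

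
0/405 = 0 = 0.00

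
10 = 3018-3008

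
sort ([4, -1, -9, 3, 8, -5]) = [-9, -5, -1, 3, 4, 8]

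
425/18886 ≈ 0.0225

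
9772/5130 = 1+2321/2565 ≈ 1.90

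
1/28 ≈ 0.0357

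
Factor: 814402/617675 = 2^1*5^(-2)*17^2*31^(-1)*797^(-1)*1409^1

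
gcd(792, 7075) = 1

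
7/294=1/42≈0.0238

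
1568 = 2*784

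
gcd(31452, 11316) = 12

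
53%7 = 4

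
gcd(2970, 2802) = 6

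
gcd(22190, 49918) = 2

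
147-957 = -810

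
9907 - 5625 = 4282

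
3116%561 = 311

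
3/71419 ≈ 0.0000420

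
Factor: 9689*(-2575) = -1*5^2*103^1*9689^1 = -24949175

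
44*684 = 30096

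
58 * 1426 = 82708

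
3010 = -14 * (-215)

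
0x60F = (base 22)34B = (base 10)1551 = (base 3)2010110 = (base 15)6D6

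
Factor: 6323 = 6323^1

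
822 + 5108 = 5930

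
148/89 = 1 + 59/89≈1.66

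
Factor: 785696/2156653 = 2^5*43^1*101^(-1)*131^(-1)*163^(-1)*571^1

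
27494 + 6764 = 34258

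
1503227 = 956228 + 546999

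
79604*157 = 12497828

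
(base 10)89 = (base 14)65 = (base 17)54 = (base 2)1011001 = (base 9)108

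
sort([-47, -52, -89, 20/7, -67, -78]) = [-89, -78, -67, -52, -47, 20/7]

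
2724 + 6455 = 9179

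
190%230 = 190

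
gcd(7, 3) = 1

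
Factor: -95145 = -1*3^1*5^1*6343^1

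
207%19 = 17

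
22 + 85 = 107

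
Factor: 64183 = 7^1 * 53^1 * 173^1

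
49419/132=374 + 17/44 ≈ 374.39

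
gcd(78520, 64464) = 8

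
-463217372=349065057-812282429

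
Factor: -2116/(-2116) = 1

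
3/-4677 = -1/1559 ≈ -0.000641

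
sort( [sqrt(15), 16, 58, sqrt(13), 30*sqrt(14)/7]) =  [sqrt(13), sqrt(15), 16, 30*sqrt(14)/7, 58]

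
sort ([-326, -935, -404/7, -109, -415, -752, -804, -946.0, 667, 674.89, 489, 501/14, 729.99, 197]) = [-946.0, -935, -804, -752, -415, -326, -109, -404/7, 501/14, 197, 489, 667, 674.89, 729.99]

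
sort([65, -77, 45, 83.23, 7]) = [-77, 7, 45, 65, 83.23]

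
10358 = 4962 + 5396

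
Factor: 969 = 3^1*17^1*19^1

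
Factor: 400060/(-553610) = -1 * 2^1 * 23^(-1) * 29^(-1) * 241^1 = -482/667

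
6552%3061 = 430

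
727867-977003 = -249136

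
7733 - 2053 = 5680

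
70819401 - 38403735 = 32415666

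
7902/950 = 8 + 151/475 ≈ 8.32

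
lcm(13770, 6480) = 110160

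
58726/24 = 29363/12 ≈ 2446.92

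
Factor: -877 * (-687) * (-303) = -1 * 3^2 * 101^1 * 229^1 * 877^1 = -182557197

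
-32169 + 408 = -31761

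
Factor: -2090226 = -1 * 2^1 * 3^1 * 61^1 * 5711^1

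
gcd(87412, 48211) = 1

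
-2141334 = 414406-2555740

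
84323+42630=126953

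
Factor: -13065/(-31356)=2^(-2)*3^(-1)*5^1=5/12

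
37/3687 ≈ 0.0100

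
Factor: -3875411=-1 * 19^1 * 203969^1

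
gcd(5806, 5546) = 2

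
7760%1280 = 80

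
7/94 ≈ 0.0745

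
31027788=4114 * 7542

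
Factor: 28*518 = 2^3*7^2*37^1 = 14504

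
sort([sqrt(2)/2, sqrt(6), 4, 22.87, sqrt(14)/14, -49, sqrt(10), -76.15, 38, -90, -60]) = [-90, -76.15, -60, -49, sqrt(14)/14, sqrt(2)/2, sqrt(6), sqrt(10), 4, 22.87, 38]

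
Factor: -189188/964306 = -1*2^1*7^(-1)*47297^1*68879^(-1) = -94594/482153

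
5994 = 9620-3626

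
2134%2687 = 2134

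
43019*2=86038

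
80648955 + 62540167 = 143189122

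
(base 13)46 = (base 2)111010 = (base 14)42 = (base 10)58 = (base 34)1o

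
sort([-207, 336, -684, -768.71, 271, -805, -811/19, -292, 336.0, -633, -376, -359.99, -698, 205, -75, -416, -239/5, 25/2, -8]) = [-805, -768.71, -698, -684, -633, -416, -376, -359.99, -292, -207, -75, -239/5, -811/19, -8, 25/2, 205, 271, 336, 336.0]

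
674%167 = 6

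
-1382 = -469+-913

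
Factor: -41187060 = -1*2^2*3^2*5^1*19^1*12043^1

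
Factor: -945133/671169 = -1*3^(-1)*7^1*409^(-1)*547^(-1)*135019^1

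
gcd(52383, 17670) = 57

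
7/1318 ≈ 0.00531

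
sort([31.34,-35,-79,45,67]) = [-79,-35,31.34,45,67]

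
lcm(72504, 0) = 0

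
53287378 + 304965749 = 358253127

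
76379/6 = 12729 + 5/6 ≈ 12729.83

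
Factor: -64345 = -1*5^1*17^1*757^1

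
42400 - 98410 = -56010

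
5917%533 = 54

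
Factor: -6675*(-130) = 2^1*3^1*5^3*13^1*89^1 = 867750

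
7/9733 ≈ 0.000719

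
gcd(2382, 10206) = 6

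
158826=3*52942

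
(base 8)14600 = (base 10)6528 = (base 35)5bi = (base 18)122c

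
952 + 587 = 1539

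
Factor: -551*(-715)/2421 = 3^(-2)*5^1*11^1*13^1*19^1*29^1*269^(-1) = 393965/2421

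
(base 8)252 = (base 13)101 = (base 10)170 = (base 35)4u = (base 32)5a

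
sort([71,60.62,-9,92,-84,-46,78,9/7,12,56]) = [-84,-46,-9,9/7,12,56,60.62,71,78,92]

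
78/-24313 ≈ -0.00321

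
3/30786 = 1/10262 ≈ 0.0000974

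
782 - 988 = -206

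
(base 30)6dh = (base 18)hgb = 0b1011010101111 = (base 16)16af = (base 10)5807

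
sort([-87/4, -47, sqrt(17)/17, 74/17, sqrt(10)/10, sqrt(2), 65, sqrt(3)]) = [-47, -87/4, sqrt(17)/17, sqrt(10)/10, sqrt(2), sqrt(3), 74/17, 65]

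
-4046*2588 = -10471048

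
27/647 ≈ 0.0417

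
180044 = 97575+82469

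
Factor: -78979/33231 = -1*3^(-1)*11^(-1)*19^(-1)*53^(-1)*78979^1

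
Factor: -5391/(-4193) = 3^2 * 7^(-1) = 9/7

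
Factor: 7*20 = 2^2*5^1*7^1 = 140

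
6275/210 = 29+37/42 ≈ 29.88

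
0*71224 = 0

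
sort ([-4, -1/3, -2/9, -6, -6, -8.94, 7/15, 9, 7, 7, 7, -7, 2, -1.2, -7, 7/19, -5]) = [-8.94, -7, -7, -6, -6, -5, -4, -1.2, -1/3, -2/9, 7/19, 7/15, 2, 7, 7, 7, 9]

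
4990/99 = 50 + 40/99 ≈ 50.40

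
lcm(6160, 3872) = 135520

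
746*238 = 177548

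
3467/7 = 495 + 2/7 ≈ 495.29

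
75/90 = 5/6 ≈ 0.833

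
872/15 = 58 + 2/15≈58.13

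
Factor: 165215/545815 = 191^1*631^(-1) = 191/631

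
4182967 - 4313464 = -130497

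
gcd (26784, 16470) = 54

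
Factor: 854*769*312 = 2^4*3^1*7^1*13^1*61^1*769^1 = 204898512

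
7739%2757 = 2225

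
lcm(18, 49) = 882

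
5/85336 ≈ 0.0000586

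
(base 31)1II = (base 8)3001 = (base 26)273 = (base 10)1537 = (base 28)1QP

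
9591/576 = 16 + 125/192 ≈ 16.65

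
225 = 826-601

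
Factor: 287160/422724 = 2^1*5^1*2393^1*35227^(-1) = 23930/35227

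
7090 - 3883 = 3207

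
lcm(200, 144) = 3600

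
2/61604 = 1/30802 ≈ 0.0000325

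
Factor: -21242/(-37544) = 2^(-2)*19^(-1)*43^1 = 43/76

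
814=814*1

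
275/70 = 3 + 13/14 ≈ 3.93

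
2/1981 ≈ 0.00101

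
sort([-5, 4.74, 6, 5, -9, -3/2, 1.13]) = [-9, -5, -3/2, 1.13, 4.74, 5, 6]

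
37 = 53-16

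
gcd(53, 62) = 1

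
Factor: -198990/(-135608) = 2^(-2)*3^3*5^1*23^(-1) = 135/92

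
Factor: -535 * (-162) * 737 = 2^1 * 3^4 * 5^1 * 11^1 * 67^1 * 107^1 = 63875790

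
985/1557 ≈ 0.633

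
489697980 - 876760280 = -387062300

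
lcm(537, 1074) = 1074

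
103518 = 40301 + 63217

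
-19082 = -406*47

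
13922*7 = 97454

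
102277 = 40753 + 61524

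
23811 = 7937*3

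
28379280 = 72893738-44514458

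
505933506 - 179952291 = 325981215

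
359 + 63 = 422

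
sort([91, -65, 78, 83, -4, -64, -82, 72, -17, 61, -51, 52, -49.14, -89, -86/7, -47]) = [-89, -82, -65, -64, -51, -49.14, -47, -17, -86/7, -4, 52, 61, 72, 78, 83, 91]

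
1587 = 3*529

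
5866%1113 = 301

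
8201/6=1366 + 5/6 ≈ 1366.83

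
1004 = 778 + 226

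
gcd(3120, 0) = 3120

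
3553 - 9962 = -6409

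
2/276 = 1/138 ≈ 0.00725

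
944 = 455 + 489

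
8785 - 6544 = 2241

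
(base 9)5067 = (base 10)3706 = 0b111001111010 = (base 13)18c1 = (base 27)527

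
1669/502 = 3 + 163/502 ≈ 3.32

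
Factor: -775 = -1 * 5^2 * 31^1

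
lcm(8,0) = 0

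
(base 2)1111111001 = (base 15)47c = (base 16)3f9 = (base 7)2652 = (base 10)1017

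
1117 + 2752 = 3869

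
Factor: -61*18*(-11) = 2^1*3^2*11^1*61^1 = 12078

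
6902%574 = 14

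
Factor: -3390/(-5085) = 2^1 * 3^(-1) = 2/3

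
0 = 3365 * 0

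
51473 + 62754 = 114227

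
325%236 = 89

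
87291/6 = 14548 + 1/2 = 14548.50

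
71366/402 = 177+106/201 ≈ 177.53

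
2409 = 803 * 3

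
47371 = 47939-568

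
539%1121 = 539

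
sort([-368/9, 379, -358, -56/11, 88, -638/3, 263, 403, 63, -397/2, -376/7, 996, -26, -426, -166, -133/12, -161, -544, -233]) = [-544, -426, -358, -233, -638/3, -397/2, -166, -161, -376/7, -368/9, -26, -133/12, -56/11, 63, 88, 263, 379, 403, 996]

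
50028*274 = 13707672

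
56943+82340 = 139283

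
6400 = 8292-1892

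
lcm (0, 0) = 0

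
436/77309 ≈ 0.00564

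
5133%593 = 389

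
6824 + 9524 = 16348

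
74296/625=118 + 546/625 ≈ 118.87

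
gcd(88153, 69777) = 1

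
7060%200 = 60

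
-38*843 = -32034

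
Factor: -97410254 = -1*2^1*48705127^1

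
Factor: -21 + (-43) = -1 * 2^6 = -64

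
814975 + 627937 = 1442912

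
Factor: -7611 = -1*3^1*43^1*59^1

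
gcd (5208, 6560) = 8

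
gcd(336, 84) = 84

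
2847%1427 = 1420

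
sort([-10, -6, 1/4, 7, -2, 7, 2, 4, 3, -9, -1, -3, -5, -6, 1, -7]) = [-10, -9, -7, -6, -6, -5, -3, -2, -1, 1/4, 1, 2, 3, 4, 7, 7]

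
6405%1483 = 473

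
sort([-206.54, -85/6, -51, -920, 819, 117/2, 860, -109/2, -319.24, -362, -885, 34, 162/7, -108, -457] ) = [-920, -885, -457, -362, -319.24, -206.54, -108, -109/2, -51, -85/6, 162/7, 34, 117/2, 819, 860] 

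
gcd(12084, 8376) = 12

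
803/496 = 1 + 307/496 ≈ 1.62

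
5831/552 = 10 + 311/552 ≈ 10.56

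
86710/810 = 8671/81 ≈ 107.05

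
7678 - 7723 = -45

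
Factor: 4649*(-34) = -1*2^1*17^1*4649^1 = -158066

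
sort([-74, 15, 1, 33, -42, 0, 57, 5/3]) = [-74, -42, 0, 1, 5/3, 15, 33, 57]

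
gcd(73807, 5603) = 1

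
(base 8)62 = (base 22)26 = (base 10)50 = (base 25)20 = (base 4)302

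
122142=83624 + 38518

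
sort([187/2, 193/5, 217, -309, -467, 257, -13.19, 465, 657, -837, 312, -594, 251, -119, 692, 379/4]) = [-837, -594, -467, -309, -119, -13.19, 193/5, 187/2, 379/4, 217, 251, 257, 312, 465, 657, 692]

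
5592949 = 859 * 6511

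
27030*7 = 189210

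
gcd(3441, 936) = 3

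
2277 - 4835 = -2558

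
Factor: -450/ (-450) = 1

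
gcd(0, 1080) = 1080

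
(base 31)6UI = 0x1A3A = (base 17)163G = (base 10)6714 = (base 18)12D0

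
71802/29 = 2475 + 27/29 ≈ 2475.93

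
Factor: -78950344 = -1*2^3*11^1*897163^1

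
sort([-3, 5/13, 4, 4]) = [-3, 5/13, 4, 4]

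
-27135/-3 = 9045 = 9045.00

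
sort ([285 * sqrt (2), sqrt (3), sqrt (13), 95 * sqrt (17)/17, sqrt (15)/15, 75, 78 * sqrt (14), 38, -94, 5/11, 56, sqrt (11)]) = [-94, sqrt (15)/15, 5/11, sqrt (3), sqrt (11), sqrt (13), 95 * sqrt (17)/17, 38, 56, 75, 78 * sqrt (14), 285 * sqrt (2)]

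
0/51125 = 0 = 0.00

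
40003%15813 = 8377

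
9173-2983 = 6190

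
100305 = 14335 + 85970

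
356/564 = 89/141 ≈ 0.631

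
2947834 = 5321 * 554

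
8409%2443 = 1080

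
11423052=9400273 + 2022779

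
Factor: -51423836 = -1*2^2*179^1*71821^1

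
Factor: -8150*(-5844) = 2^3*3^1*5^2*163^1*487^1 = 47628600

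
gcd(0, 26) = 26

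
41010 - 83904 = -42894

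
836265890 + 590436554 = 1426702444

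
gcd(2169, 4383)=9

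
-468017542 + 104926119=-363091423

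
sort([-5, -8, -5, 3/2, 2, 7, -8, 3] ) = [-8, -8, -5, -5, 3/2, 2, 3, 7] 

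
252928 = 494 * 512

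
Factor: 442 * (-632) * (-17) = 2^4 * 13^1 * 17^2 * 79^1 = 4748848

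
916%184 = 180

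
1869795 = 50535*37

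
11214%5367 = 480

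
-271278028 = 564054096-835332124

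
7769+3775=11544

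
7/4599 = 1/657≈0.00152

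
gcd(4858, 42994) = 14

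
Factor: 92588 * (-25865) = -1 * 2^2 * 5^1 * 7^1 * 79^1 * 293^1 * 739^1 = -2394788620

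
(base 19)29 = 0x2f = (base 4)233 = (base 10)47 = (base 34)1d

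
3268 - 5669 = -2401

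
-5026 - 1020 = -6046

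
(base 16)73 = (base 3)11021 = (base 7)223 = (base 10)115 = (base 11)a5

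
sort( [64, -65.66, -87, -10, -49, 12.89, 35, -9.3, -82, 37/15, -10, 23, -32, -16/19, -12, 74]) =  [-87, -82, -65.66, -49, -32, -12, -10, -10, -9.3, -16/19, 37/15, 12.89, 23, 35, 64, 74]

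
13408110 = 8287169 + 5120941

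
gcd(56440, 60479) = 1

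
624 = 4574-3950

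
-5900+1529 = -4371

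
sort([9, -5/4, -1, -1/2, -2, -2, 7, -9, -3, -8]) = [-9, -8, -3, -2, -2, -5/4, -1, -1/2, 7, 9]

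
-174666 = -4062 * 43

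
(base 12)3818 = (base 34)5gw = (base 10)6356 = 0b1100011010100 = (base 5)200411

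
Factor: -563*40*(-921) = 2^3*3^1*5^1*307^1*563^1 = 20740920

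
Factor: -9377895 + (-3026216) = -1 * 181^1 * 68531^1 = -12404111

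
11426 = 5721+5705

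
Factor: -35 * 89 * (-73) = 5^1 * 7^1 * 73^1 * 89^1 = 227395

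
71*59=4189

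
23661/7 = 3380 + 1/7 ≈ 3380.14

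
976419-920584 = 55835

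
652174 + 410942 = 1063116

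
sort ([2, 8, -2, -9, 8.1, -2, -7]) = [-9, -7, -2, -2, 2, 8, 8.1]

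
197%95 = 7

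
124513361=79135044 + 45378317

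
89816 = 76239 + 13577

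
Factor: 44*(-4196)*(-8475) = 2^4*3^1*5^2*11^1*113^1*1049^1 = 1564688400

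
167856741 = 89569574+78287167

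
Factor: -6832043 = -1 * 131^1 * 52153^1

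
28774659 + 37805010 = 66579669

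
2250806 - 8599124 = -6348318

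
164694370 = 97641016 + 67053354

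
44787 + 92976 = 137763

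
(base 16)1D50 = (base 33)6TD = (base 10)7504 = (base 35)64E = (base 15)2354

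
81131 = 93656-12525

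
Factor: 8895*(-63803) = -1*3^1*5^1*593^1*63803^1 = -567527685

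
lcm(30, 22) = 330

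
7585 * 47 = 356495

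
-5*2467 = -12335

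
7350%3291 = 768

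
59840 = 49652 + 10188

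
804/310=402/155≈2.59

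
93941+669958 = 763899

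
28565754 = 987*28942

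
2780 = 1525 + 1255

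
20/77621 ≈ 0.000258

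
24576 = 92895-68319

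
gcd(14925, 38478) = 3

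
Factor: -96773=-1*29^1*47^1*71^1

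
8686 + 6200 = 14886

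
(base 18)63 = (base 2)1101111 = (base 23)4j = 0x6f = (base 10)111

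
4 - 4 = 0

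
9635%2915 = 890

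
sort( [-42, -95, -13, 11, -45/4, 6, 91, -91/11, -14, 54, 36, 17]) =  [-95, -42, -14, -13, -45/4, -91/11, 6, 11, 17, 36, 54, 91]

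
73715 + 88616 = 162331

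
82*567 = 46494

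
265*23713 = 6283945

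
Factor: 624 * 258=2^5 * 3^2 * 13^1 * 43^1=160992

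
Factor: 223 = 223^1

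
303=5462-5159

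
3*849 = 2547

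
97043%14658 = 9095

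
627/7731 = 209/2577 ≈ 0.0811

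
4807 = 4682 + 125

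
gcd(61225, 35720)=5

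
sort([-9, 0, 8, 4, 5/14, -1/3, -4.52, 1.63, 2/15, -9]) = [-9, -9, -4.52, -1/3, 0, 2/15, 5/14, 1.63, 4, 8]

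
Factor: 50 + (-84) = -1 * 2^1 * 17^1 = -34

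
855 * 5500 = 4702500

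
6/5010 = 1/835≈0.00120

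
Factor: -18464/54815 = -1*2^5*5^(-1)*19^(-1) = -32/95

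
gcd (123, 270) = 3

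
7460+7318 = 14778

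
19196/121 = 158 + 78/121 ≈ 158.64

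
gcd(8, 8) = 8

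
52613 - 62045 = -9432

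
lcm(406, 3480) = 24360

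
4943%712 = 671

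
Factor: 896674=2^1 * 181^1 * 2477^1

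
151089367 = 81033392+70055975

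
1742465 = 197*8845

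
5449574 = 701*7774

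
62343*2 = 124686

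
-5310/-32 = 165 + 15/16 ≈ 165.94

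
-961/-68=14 + 9/68 ≈ 14.13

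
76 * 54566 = 4147016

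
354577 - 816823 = -462246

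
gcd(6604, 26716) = 4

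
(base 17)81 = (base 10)137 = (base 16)89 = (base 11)115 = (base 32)49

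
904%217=36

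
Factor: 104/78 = 2^2 * 3^(-1) = 4/3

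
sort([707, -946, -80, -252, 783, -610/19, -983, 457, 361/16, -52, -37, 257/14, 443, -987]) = [-987, -983, -946, -252, -80, -52, -37, -610/19, 257/14, 361/16, 443, 457, 707, 783]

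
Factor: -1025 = -1*5^2*41^1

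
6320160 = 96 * 65835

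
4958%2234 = 490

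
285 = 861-576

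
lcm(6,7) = 42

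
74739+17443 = 92182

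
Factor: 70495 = 5^1 * 23^1 * 613^1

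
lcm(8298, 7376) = 66384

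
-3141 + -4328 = -7469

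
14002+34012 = 48014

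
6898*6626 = 45706148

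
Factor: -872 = -1 * 2^3 * 109^1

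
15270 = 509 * 30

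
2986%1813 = 1173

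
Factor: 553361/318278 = 2^(-1) * 59^1 * 83^1 * 113^1 * 233^(-1) * 683^(-1)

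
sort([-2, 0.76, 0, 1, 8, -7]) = [-7, -2, 0, 0.76, 1, 8]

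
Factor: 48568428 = 2^2*3^2*179^1*7537^1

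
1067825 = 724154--343671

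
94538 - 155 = 94383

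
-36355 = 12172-48527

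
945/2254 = 135/322 ≈ 0.419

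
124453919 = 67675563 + 56778356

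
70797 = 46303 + 24494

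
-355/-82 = 4+27/82 ≈ 4.33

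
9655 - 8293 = 1362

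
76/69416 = 19/17354 ≈ 0.00109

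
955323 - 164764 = 790559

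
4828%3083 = 1745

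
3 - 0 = 3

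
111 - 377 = -266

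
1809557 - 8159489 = -6349932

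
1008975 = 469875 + 539100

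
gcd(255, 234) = 3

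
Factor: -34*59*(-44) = 2^3*11^1*17^1*59^1 = 88264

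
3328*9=29952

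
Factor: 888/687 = 2^3 * 37^1 * 229^ (-1) = 296/229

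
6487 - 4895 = 1592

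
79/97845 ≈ 0.000807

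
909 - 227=682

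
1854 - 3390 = -1536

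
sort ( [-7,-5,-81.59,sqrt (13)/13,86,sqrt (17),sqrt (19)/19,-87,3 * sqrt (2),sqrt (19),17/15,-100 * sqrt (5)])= [-100 * sqrt (5),-87,-81.59,-7,-5,sqrt (19)/19,sqrt (13)/13,17/15,sqrt (17),3 * sqrt (2),sqrt (19),86]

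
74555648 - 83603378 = -9047730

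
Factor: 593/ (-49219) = -1*83^ (-1) = -1/83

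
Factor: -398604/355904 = -1 * 2^(-4) * 3^1 * 59^1 * 67^(-1) * 83^(-1) * 563^1 = -99651/88976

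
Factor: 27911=13^1 * 19^1 * 113^1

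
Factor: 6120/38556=2^1 * 3^ (-2) * 5^1 * 7^ (-1)=10/63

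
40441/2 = 20220 + 1/2 = 20220.50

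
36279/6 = 12093/2 = 6046.50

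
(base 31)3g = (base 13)85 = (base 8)155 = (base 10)109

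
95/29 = 3 + 8/29≈3.28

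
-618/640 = -309/320 ≈ -0.966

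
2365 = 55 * 43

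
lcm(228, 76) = 228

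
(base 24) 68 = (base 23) 6e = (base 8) 230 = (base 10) 152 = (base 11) 129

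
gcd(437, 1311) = 437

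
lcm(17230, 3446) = 17230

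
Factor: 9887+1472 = 37^1*307^1 = 11359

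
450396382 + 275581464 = 725977846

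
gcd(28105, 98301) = 7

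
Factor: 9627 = 3^1*3209^1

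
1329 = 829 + 500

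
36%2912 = 36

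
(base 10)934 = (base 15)424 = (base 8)1646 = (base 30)114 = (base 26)19o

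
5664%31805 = 5664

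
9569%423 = 263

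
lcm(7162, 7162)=7162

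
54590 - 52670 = 1920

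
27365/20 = 1368 + 1/4 = 1368.25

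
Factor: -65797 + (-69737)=-1 * 2^1 * 3^1 * 7^2 * 461^1=-135534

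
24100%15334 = 8766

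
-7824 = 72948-80772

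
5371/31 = 173 + 8/31 ≈ 173.26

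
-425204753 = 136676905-561881658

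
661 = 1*661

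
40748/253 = 161 + 15/253 ≈ 161.06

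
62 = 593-531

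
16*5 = 80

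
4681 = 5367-686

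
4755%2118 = 519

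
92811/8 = 11601+3/8≈11601.38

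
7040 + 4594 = 11634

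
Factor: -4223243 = -1*4223243^1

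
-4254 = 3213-7467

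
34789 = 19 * 1831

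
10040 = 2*5020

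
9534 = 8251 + 1283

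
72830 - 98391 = -25561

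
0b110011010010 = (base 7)12366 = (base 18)a26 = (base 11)2514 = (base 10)3282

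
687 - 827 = -140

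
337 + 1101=1438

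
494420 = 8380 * 59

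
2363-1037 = 1326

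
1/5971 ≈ 0.000167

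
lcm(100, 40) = 200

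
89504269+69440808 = 158945077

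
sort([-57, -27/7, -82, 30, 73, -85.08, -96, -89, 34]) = [-96, -89, -85.08, -82, -57, -27/7, 30, 34, 73]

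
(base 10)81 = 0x51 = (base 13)63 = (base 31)2j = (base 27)30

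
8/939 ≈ 0.00852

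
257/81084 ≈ 0.00317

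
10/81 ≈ 0.123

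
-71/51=-1 - 20/51 ≈ -1.39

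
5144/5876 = 1286/1469 ≈ 0.875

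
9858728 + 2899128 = 12757856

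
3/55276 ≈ 0.0000543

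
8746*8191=71638486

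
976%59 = 32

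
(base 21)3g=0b1001111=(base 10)79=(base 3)2221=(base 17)4b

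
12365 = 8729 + 3636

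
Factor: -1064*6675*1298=-1*2^4*3^1*5^2*7^1*11^1*19^1*59^1*89^1=-9218655600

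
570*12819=7306830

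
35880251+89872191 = 125752442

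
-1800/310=-5-25/31 ≈ -5.81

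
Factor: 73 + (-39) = 2^1*17^1 = 34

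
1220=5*244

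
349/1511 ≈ 0.231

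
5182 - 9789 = -4607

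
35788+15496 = 51284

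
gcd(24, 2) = 2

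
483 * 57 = 27531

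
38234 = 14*2731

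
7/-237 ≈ -0.0295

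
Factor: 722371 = 13^1 * 181^1 * 307^1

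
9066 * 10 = 90660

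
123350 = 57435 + 65915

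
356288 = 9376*38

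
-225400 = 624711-850111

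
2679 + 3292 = 5971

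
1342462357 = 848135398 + 494326959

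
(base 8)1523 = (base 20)22b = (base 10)851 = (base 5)11401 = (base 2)1101010011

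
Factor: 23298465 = 3^1*5^1*19^1*81749^1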